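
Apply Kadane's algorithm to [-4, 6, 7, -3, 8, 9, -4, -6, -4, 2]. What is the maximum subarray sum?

Using Kadane's algorithm on [-4, 6, 7, -3, 8, 9, -4, -6, -4, 2]:

Scanning through the array:
Position 1 (value 6): max_ending_here = 6, max_so_far = 6
Position 2 (value 7): max_ending_here = 13, max_so_far = 13
Position 3 (value -3): max_ending_here = 10, max_so_far = 13
Position 4 (value 8): max_ending_here = 18, max_so_far = 18
Position 5 (value 9): max_ending_here = 27, max_so_far = 27
Position 6 (value -4): max_ending_here = 23, max_so_far = 27
Position 7 (value -6): max_ending_here = 17, max_so_far = 27
Position 8 (value -4): max_ending_here = 13, max_so_far = 27
Position 9 (value 2): max_ending_here = 15, max_so_far = 27

Maximum subarray: [6, 7, -3, 8, 9]
Maximum sum: 27

The maximum subarray is [6, 7, -3, 8, 9] with sum 27. This subarray runs from index 1 to index 5.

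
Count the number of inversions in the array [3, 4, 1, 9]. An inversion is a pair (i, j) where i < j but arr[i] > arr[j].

Finding inversions in [3, 4, 1, 9]:

(0, 2): arr[0]=3 > arr[2]=1
(1, 2): arr[1]=4 > arr[2]=1

Total inversions: 2

The array has 2 inversion(s): (0,2), (1,2). Each pair (i,j) satisfies i < j and arr[i] > arr[j].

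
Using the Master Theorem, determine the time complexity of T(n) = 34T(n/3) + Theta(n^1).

Master Theorem for T(n) = 34T(n/3) + O(n^1):

a = 34, b = 3, c = 1
log_b(a) = log_3(34) = 3.2098

Case 1: c = 1 < log_3(34) = 3.2098
T(n) = O(n^(log_3 34))

For T(n) = 34T(n/3) + O(n^1): log_3(34) = 3.2098. This is Case 1 of the Master Theorem (c < log_b(a), work dominated by leaves), giving O(n^(log_3 34)).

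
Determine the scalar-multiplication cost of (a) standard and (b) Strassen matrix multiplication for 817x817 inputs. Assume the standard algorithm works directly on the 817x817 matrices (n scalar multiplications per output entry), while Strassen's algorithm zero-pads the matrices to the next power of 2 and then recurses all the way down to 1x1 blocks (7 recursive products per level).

Matrix multiplication for 817x817 matrices:

Strassen's algorithm requires power-of-2 dimensions. Pad 817x817 to 1024x1024 (next power of 2).

Standard algorithm: 817^3 = 545338513 multiplications
Strassen's algorithm: 7^(log2(1024)) = 7^10 = 282475249 multiplications
Savings: 545338513 - 282475249 = 262863264 multiplications

Standard: 545338513 multiplications (817^3). Strassen: 282475249 multiplications (7^10, after padding to 1024x1024). Strassen reduces 8 recursive multiplications to 7 at each level.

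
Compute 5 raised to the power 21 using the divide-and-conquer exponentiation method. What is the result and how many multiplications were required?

Computing 5^21 by squaring (build up from 5^1; each line after the first costs one multiplication):

5^1 = 5
5^2 = (5^1)^2 = 5^2 = 25
5^4 = (5^2)^2 = 25^2 = 625
5^5 = 5 * 5^4 = 5 * 625 = 3125
5^10 = (5^5)^2 = 3125^2 = 9765625
5^20 = (5^10)^2 = 9765625^2 = 95367431640625
5^21 = 5 * 5^20 = 5 * 95367431640625 = 476837158203125

Result: 476837158203125
Multiplications needed: 6 (6 lines after 5^1)

5^21 = 476837158203125. Using exponentiation by squaring, this requires 6 multiplications. The key idea: if the exponent is even, square the half-power; if odd, multiply by the base once.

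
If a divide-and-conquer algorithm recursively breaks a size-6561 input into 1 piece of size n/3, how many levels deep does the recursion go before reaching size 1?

For divide and conquer with division factor 3:

Problem sizes at each level:
Level 0: 6561
Level 1: 2187
Level 2: 729
Level 3: 243
Level 4: 81
Level 5: 27
Level 6: 9
Level 7: 3
Level 8: 1

The root is level 0 and the size-1 base case is level 8 (the tree spans levels 0 through 8, i.e. 9 levels counting the root), so the depth is the number of divisions: log_3(6561) = 8

The recursion tree depth is log_3(6561) = 8. At each level, the problem size is divided by 3, so it takes 8 divisions to reduce to a base case of size 1. The algorithm makes 1 recursive call at each level.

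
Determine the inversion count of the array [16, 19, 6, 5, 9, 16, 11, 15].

Finding inversions in [16, 19, 6, 5, 9, 16, 11, 15]:

(0, 2): arr[0]=16 > arr[2]=6
(0, 3): arr[0]=16 > arr[3]=5
(0, 4): arr[0]=16 > arr[4]=9
(0, 6): arr[0]=16 > arr[6]=11
(0, 7): arr[0]=16 > arr[7]=15
(1, 2): arr[1]=19 > arr[2]=6
(1, 3): arr[1]=19 > arr[3]=5
(1, 4): arr[1]=19 > arr[4]=9
(1, 5): arr[1]=19 > arr[5]=16
(1, 6): arr[1]=19 > arr[6]=11
(1, 7): arr[1]=19 > arr[7]=15
(2, 3): arr[2]=6 > arr[3]=5
(5, 6): arr[5]=16 > arr[6]=11
(5, 7): arr[5]=16 > arr[7]=15

Total inversions: 14

The array has 14 inversion(s): (0,2), (0,3), (0,4), (0,6), (0,7), (1,2), (1,3), (1,4), (1,5), (1,6), (1,7), (2,3), (5,6), (5,7). Each pair (i,j) satisfies i < j and arr[i] > arr[j].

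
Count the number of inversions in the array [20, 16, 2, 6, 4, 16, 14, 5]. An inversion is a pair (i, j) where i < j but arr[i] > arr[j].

Finding inversions in [20, 16, 2, 6, 4, 16, 14, 5]:

(0, 1): arr[0]=20 > arr[1]=16
(0, 2): arr[0]=20 > arr[2]=2
(0, 3): arr[0]=20 > arr[3]=6
(0, 4): arr[0]=20 > arr[4]=4
(0, 5): arr[0]=20 > arr[5]=16
(0, 6): arr[0]=20 > arr[6]=14
(0, 7): arr[0]=20 > arr[7]=5
(1, 2): arr[1]=16 > arr[2]=2
(1, 3): arr[1]=16 > arr[3]=6
(1, 4): arr[1]=16 > arr[4]=4
(1, 6): arr[1]=16 > arr[6]=14
(1, 7): arr[1]=16 > arr[7]=5
(3, 4): arr[3]=6 > arr[4]=4
(3, 7): arr[3]=6 > arr[7]=5
(5, 6): arr[5]=16 > arr[6]=14
(5, 7): arr[5]=16 > arr[7]=5
(6, 7): arr[6]=14 > arr[7]=5

Total inversions: 17

The array has 17 inversion(s): (0,1), (0,2), (0,3), (0,4), (0,5), (0,6), (0,7), (1,2), (1,3), (1,4), (1,6), (1,7), (3,4), (3,7), (5,6), (5,7), (6,7). Each pair (i,j) satisfies i < j and arr[i] > arr[j].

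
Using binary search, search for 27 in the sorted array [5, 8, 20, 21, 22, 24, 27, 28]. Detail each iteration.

Binary search for 27 in [5, 8, 20, 21, 22, 24, 27, 28]:

lo=0, hi=7, mid=3, arr[mid]=21 -> 21 < 27, search right half
lo=4, hi=7, mid=5, arr[mid]=24 -> 24 < 27, search right half
lo=6, hi=7, mid=6, arr[mid]=27 -> Found target at index 6!

Binary search finds 27 at index 6 after 3 comparisons. The search repeatedly halves the search space by comparing with the middle element.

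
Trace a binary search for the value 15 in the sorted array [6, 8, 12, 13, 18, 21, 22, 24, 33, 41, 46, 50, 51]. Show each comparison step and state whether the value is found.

Binary search for 15 in [6, 8, 12, 13, 18, 21, 22, 24, 33, 41, 46, 50, 51]:

lo=0, hi=12, mid=6, arr[mid]=22 -> 22 > 15, search left half
lo=0, hi=5, mid=2, arr[mid]=12 -> 12 < 15, search right half
lo=3, hi=5, mid=4, arr[mid]=18 -> 18 > 15, search left half
lo=3, hi=3, mid=3, arr[mid]=13 -> 13 < 15, search right half
lo=4 > hi=3, target 15 not found

Binary search determines that 15 is not in the array after 4 comparisons. The search space was exhausted without finding the target.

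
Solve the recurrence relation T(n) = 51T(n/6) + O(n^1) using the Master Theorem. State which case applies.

Master Theorem for T(n) = 51T(n/6) + O(n^1):

a = 51, b = 6, c = 1
log_b(a) = log_6(51) = 2.1944

Case 1: c = 1 < log_6(51) = 2.1944
T(n) = O(n^(log_6 51))

For T(n) = 51T(n/6) + O(n^1): log_6(51) = 2.1944. This is Case 1 of the Master Theorem (c < log_b(a), work dominated by leaves), giving O(n^(log_6 51)).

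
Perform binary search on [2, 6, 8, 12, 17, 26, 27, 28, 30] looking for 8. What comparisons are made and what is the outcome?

Binary search for 8 in [2, 6, 8, 12, 17, 26, 27, 28, 30]:

lo=0, hi=8, mid=4, arr[mid]=17 -> 17 > 8, search left half
lo=0, hi=3, mid=1, arr[mid]=6 -> 6 < 8, search right half
lo=2, hi=3, mid=2, arr[mid]=8 -> Found target at index 2!

Binary search finds 8 at index 2 after 3 comparisons. The search repeatedly halves the search space by comparing with the middle element.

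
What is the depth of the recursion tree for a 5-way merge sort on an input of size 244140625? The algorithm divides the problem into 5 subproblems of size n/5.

For divide and conquer with division factor 5:

Problem sizes at each level:
Level 0: 244140625
Level 1: 48828125
Level 2: 9765625
Level 3: 1953125
Level 4: 390625
Level 5: 78125
Level 6: 15625
Level 7: 3125
Level 8: 625
Level 9: 125
Level 10: 25
Level 11: 5
Level 12: 1

The root is level 0 and the size-1 base case is level 12 (the tree spans levels 0 through 12, i.e. 13 levels counting the root), so the depth is the number of divisions: log_5(244140625) = 12

The recursion tree depth is log_5(244140625) = 12. At each level, the problem size is divided by 5, so it takes 12 divisions to reduce to a base case of size 1. The algorithm makes 5 recursive calls at each level.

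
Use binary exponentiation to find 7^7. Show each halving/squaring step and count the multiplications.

Computing 7^7 by squaring (build up from 7^1; each line after the first costs one multiplication):

7^1 = 7
7^2 = (7^1)^2 = 7^2 = 49
7^3 = 7 * 7^2 = 7 * 49 = 343
7^6 = (7^3)^2 = 343^2 = 117649
7^7 = 7 * 7^6 = 7 * 117649 = 823543

Result: 823543
Multiplications needed: 4 (4 lines after 7^1)

7^7 = 823543. Using exponentiation by squaring, this requires 4 multiplications. The key idea: if the exponent is even, square the half-power; if odd, multiply by the base once.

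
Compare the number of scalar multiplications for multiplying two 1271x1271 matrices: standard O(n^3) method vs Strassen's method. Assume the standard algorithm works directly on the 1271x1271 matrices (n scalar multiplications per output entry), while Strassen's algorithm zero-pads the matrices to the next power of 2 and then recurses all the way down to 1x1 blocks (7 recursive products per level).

Matrix multiplication for 1271x1271 matrices:

Strassen's algorithm requires power-of-2 dimensions. Pad 1271x1271 to 2048x2048 (next power of 2).

Standard algorithm: 1271^3 = 2053225511 multiplications
Strassen's algorithm: 7^(log2(2048)) = 7^11 = 1977326743 multiplications
Savings: 2053225511 - 1977326743 = 75898768 multiplications

Standard: 2053225511 multiplications (1271^3). Strassen: 1977326743 multiplications (7^11, after padding to 2048x2048). Strassen reduces 8 recursive multiplications to 7 at each level.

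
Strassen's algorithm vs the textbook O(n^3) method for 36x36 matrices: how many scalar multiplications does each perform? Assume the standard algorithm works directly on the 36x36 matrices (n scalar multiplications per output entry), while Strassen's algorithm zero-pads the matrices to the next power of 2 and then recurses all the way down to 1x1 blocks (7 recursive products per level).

Matrix multiplication for 36x36 matrices:

Strassen's algorithm requires power-of-2 dimensions. Pad 36x36 to 64x64 (next power of 2).

Standard algorithm: 36^3 = 46656 multiplications
Strassen's algorithm: 7^(log2(64)) = 7^6 = 117649 multiplications
Difference: 46656 - 117649 = -70993 (Strassen uses MORE here due to padding overhead — for small or just-over-power-of-2 n, padding can outweigh the per-level savings)

Standard: 46656 multiplications (36^3). Strassen: 117649 multiplications (7^6, after padding to 64x64). Strassen reduces 8 recursive multiplications to 7 at each level.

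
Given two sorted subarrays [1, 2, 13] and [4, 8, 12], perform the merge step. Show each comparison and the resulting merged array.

Merging process:

Compare 1 vs 4: take 1 from left. Merged: [1]
Compare 2 vs 4: take 2 from left. Merged: [1, 2]
Compare 13 vs 4: take 4 from right. Merged: [1, 2, 4]
Compare 13 vs 8: take 8 from right. Merged: [1, 2, 4, 8]
Compare 13 vs 12: take 12 from right. Merged: [1, 2, 4, 8, 12]
Append remaining from left: [13]. Merged: [1, 2, 4, 8, 12, 13]

Final merged array: [1, 2, 4, 8, 12, 13]
Total comparisons: 5

The merged array is [1, 2, 4, 8, 12, 13], requiring 5 comparisons. The merge step runs in O(n) time where n is the total number of elements.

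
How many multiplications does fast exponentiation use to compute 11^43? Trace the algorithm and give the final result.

Computing 11^43 by squaring (build up from 11^1; each line after the first costs one multiplication):

11^1 = 11
11^2 = (11^1)^2 = 11^2 = 121
11^4 = (11^2)^2 = 121^2 = 14641
11^5 = 11 * 11^4 = 11 * 14641 = 161051
11^10 = (11^5)^2 = 161051^2 = 25937424601
11^20 = (11^10)^2 = 25937424601^2 = 672749994932560009201
11^21 = 11 * 11^20 = 11 * 672749994932560009201 = 7400249944258160101211
11^42 = (11^21)^2 = 7400249944258160101211^2 = 54763699237492901685126120802225273763666521
11^43 = 11 * 11^42 = 11 * 54763699237492901685126120802225273763666521 = 602400691612421918536387328824478011400331731

Result: 602400691612421918536387328824478011400331731
Multiplications needed: 8 (8 lines after 11^1)

11^43 = 602400691612421918536387328824478011400331731. Using exponentiation by squaring, this requires 8 multiplications. The key idea: if the exponent is even, square the half-power; if odd, multiply by the base once.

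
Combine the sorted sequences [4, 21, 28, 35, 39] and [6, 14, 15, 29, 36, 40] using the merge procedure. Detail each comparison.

Merging process:

Compare 4 vs 6: take 4 from left. Merged: [4]
Compare 21 vs 6: take 6 from right. Merged: [4, 6]
Compare 21 vs 14: take 14 from right. Merged: [4, 6, 14]
Compare 21 vs 15: take 15 from right. Merged: [4, 6, 14, 15]
Compare 21 vs 29: take 21 from left. Merged: [4, 6, 14, 15, 21]
Compare 28 vs 29: take 28 from left. Merged: [4, 6, 14, 15, 21, 28]
Compare 35 vs 29: take 29 from right. Merged: [4, 6, 14, 15, 21, 28, 29]
Compare 35 vs 36: take 35 from left. Merged: [4, 6, 14, 15, 21, 28, 29, 35]
Compare 39 vs 36: take 36 from right. Merged: [4, 6, 14, 15, 21, 28, 29, 35, 36]
Compare 39 vs 40: take 39 from left. Merged: [4, 6, 14, 15, 21, 28, 29, 35, 36, 39]
Append remaining from right: [40]. Merged: [4, 6, 14, 15, 21, 28, 29, 35, 36, 39, 40]

Final merged array: [4, 6, 14, 15, 21, 28, 29, 35, 36, 39, 40]
Total comparisons: 10

The merged array is [4, 6, 14, 15, 21, 28, 29, 35, 36, 39, 40], requiring 10 comparisons. The merge step runs in O(n) time where n is the total number of elements.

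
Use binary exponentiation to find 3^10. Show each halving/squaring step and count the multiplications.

Computing 3^10 by squaring (build up from 3^1; each line after the first costs one multiplication):

3^1 = 3
3^2 = (3^1)^2 = 3^2 = 9
3^4 = (3^2)^2 = 9^2 = 81
3^5 = 3 * 3^4 = 3 * 81 = 243
3^10 = (3^5)^2 = 243^2 = 59049

Result: 59049
Multiplications needed: 4 (4 lines after 3^1)

3^10 = 59049. Using exponentiation by squaring, this requires 4 multiplications. The key idea: if the exponent is even, square the half-power; if odd, multiply by the base once.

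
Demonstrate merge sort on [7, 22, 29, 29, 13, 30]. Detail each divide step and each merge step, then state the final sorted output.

Merge sort trace:

Split: [7, 22, 29, 29, 13, 30] -> [7, 22, 29] and [29, 13, 30]
  Split: [7, 22, 29] -> [7] and [22, 29]
    Split: [22, 29] -> [22] and [29]
    Merge: [22] + [29] -> [22, 29]
  Merge: [7] + [22, 29] -> [7, 22, 29]
  Split: [29, 13, 30] -> [29] and [13, 30]
    Split: [13, 30] -> [13] and [30]
    Merge: [13] + [30] -> [13, 30]
  Merge: [29] + [13, 30] -> [13, 29, 30]
Merge: [7, 22, 29] + [13, 29, 30] -> [7, 13, 22, 29, 29, 30]

Final sorted array: [7, 13, 22, 29, 29, 30]

The merge sort proceeds by recursively splitting the array and merging sorted halves.
After all merges, the sorted array is [7, 13, 22, 29, 29, 30].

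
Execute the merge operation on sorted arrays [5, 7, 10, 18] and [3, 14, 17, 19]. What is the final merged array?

Merging process:

Compare 5 vs 3: take 3 from right. Merged: [3]
Compare 5 vs 14: take 5 from left. Merged: [3, 5]
Compare 7 vs 14: take 7 from left. Merged: [3, 5, 7]
Compare 10 vs 14: take 10 from left. Merged: [3, 5, 7, 10]
Compare 18 vs 14: take 14 from right. Merged: [3, 5, 7, 10, 14]
Compare 18 vs 17: take 17 from right. Merged: [3, 5, 7, 10, 14, 17]
Compare 18 vs 19: take 18 from left. Merged: [3, 5, 7, 10, 14, 17, 18]
Append remaining from right: [19]. Merged: [3, 5, 7, 10, 14, 17, 18, 19]

Final merged array: [3, 5, 7, 10, 14, 17, 18, 19]
Total comparisons: 7

The merged array is [3, 5, 7, 10, 14, 17, 18, 19], requiring 7 comparisons. The merge step runs in O(n) time where n is the total number of elements.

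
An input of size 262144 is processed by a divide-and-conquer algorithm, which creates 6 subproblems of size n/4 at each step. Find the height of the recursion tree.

For divide and conquer with division factor 4:

Problem sizes at each level:
Level 0: 262144
Level 1: 65536
Level 2: 16384
Level 3: 4096
Level 4: 1024
Level 5: 256
Level 6: 64
Level 7: 16
Level 8: 4
Level 9: 1

The root is level 0 and the size-1 base case is level 9 (the tree spans levels 0 through 9, i.e. 10 levels counting the root), so the depth is the number of divisions: log_4(262144) = 9

The recursion tree depth is log_4(262144) = 9. At each level, the problem size is divided by 4, so it takes 9 divisions to reduce to a base case of size 1. The algorithm makes 6 recursive calls at each level.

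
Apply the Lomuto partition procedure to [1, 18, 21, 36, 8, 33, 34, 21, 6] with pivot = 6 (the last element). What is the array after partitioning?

Lomuto partition with pivot = 6:

Initial array: [1, 18, 21, 36, 8, 33, 34, 21, 6]

arr[0]=1 <= 6: swap with position 0, array becomes [1, 18, 21, 36, 8, 33, 34, 21, 6]
arr[1]=18 > 6: no swap
arr[2]=21 > 6: no swap
arr[3]=36 > 6: no swap
arr[4]=8 > 6: no swap
arr[5]=33 > 6: no swap
arr[6]=34 > 6: no swap
arr[7]=21 > 6: no swap

Place pivot at position 1: [1, 6, 21, 36, 8, 33, 34, 21, 18]
Pivot position: 1

After partitioning with pivot 6, the array becomes [1, 6, 21, 36, 8, 33, 34, 21, 18]. The pivot is placed at index 1. All elements to the left of the pivot are <= 6, and all elements to the right are > 6.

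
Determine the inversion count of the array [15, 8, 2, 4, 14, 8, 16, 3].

Finding inversions in [15, 8, 2, 4, 14, 8, 16, 3]:

(0, 1): arr[0]=15 > arr[1]=8
(0, 2): arr[0]=15 > arr[2]=2
(0, 3): arr[0]=15 > arr[3]=4
(0, 4): arr[0]=15 > arr[4]=14
(0, 5): arr[0]=15 > arr[5]=8
(0, 7): arr[0]=15 > arr[7]=3
(1, 2): arr[1]=8 > arr[2]=2
(1, 3): arr[1]=8 > arr[3]=4
(1, 7): arr[1]=8 > arr[7]=3
(3, 7): arr[3]=4 > arr[7]=3
(4, 5): arr[4]=14 > arr[5]=8
(4, 7): arr[4]=14 > arr[7]=3
(5, 7): arr[5]=8 > arr[7]=3
(6, 7): arr[6]=16 > arr[7]=3

Total inversions: 14

The array has 14 inversion(s): (0,1), (0,2), (0,3), (0,4), (0,5), (0,7), (1,2), (1,3), (1,7), (3,7), (4,5), (4,7), (5,7), (6,7). Each pair (i,j) satisfies i < j and arr[i] > arr[j].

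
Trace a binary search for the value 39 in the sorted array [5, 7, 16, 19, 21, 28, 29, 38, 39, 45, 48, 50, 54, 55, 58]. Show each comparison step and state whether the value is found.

Binary search for 39 in [5, 7, 16, 19, 21, 28, 29, 38, 39, 45, 48, 50, 54, 55, 58]:

lo=0, hi=14, mid=7, arr[mid]=38 -> 38 < 39, search right half
lo=8, hi=14, mid=11, arr[mid]=50 -> 50 > 39, search left half
lo=8, hi=10, mid=9, arr[mid]=45 -> 45 > 39, search left half
lo=8, hi=8, mid=8, arr[mid]=39 -> Found target at index 8!

Binary search finds 39 at index 8 after 4 comparisons. The search repeatedly halves the search space by comparing with the middle element.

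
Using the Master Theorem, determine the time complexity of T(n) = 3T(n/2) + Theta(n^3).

Master Theorem for T(n) = 3T(n/2) + O(n^3):

a = 3, b = 2, c = 3
log_b(a) = log_2(3) = 1.5850

Case 3: c = 3 > log_2(3) = 1.5850
T(n) = O(n^3) = O(n^3)

For T(n) = 3T(n/2) + O(n^3): log_2(3) = 1.5850. This is Case 3 of the Master Theorem (c > log_b(a), work dominated by root), giving O(n^3).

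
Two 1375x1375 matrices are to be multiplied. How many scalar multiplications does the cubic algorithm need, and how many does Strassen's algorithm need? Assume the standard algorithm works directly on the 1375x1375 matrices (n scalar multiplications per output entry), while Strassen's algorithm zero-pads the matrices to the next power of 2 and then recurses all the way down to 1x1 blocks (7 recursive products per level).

Matrix multiplication for 1375x1375 matrices:

Strassen's algorithm requires power-of-2 dimensions. Pad 1375x1375 to 2048x2048 (next power of 2).

Standard algorithm: 1375^3 = 2599609375 multiplications
Strassen's algorithm: 7^(log2(2048)) = 7^11 = 1977326743 multiplications
Savings: 2599609375 - 1977326743 = 622282632 multiplications

Standard: 2599609375 multiplications (1375^3). Strassen: 1977326743 multiplications (7^11, after padding to 2048x2048). Strassen reduces 8 recursive multiplications to 7 at each level.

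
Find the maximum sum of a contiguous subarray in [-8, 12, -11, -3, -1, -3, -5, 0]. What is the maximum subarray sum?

Using Kadane's algorithm on [-8, 12, -11, -3, -1, -3, -5, 0]:

Scanning through the array:
Position 1 (value 12): max_ending_here = 12, max_so_far = 12
Position 2 (value -11): max_ending_here = 1, max_so_far = 12
Position 3 (value -3): max_ending_here = -2, max_so_far = 12
Position 4 (value -1): max_ending_here = -1, max_so_far = 12
Position 5 (value -3): max_ending_here = -3, max_so_far = 12
Position 6 (value -5): max_ending_here = -5, max_so_far = 12
Position 7 (value 0): max_ending_here = 0, max_so_far = 12

Maximum subarray: [12]
Maximum sum: 12

The maximum subarray is [12] with sum 12. This subarray runs from index 1 to index 1.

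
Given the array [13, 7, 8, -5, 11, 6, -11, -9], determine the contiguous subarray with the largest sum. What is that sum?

Using Kadane's algorithm on [13, 7, 8, -5, 11, 6, -11, -9]:

Scanning through the array:
Position 1 (value 7): max_ending_here = 20, max_so_far = 20
Position 2 (value 8): max_ending_here = 28, max_so_far = 28
Position 3 (value -5): max_ending_here = 23, max_so_far = 28
Position 4 (value 11): max_ending_here = 34, max_so_far = 34
Position 5 (value 6): max_ending_here = 40, max_so_far = 40
Position 6 (value -11): max_ending_here = 29, max_so_far = 40
Position 7 (value -9): max_ending_here = 20, max_so_far = 40

Maximum subarray: [13, 7, 8, -5, 11, 6]
Maximum sum: 40

The maximum subarray is [13, 7, 8, -5, 11, 6] with sum 40. This subarray runs from index 0 to index 5.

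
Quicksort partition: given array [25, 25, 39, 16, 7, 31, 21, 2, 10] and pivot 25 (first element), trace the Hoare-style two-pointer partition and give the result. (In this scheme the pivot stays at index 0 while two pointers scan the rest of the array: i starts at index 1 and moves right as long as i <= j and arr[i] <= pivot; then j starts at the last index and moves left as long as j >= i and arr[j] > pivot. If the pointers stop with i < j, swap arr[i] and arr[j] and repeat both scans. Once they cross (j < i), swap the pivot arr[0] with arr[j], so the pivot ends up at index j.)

Hoare-style two-pointer partition with pivot = 25:

Initial array: [25, 25, 39, 16, 7, 31, 21, 2, 10]

Pointers start at i = 1, j = 8.
i stops at index 2 (arr[2]=39 > 25), j stops at index 8 (arr[8]=10 <= 25): swap arr[2] and arr[8], array becomes [25, 25, 10, 16, 7, 31, 21, 2, 39]
i stops at index 5 (arr[5]=31 > 25), j stops at index 7 (arr[7]=2 <= 25): swap arr[5] and arr[7], array becomes [25, 25, 10, 16, 7, 2, 21, 31, 39]
i ends at 7, j ends at 6: the pointers have crossed (j < i), so scanning stops.

Swap pivot arr[0] with arr[6] to place pivot at position 6: [21, 25, 10, 16, 7, 2, 25, 31, 39]
Pivot position: 6

After partitioning with pivot 25, the array becomes [21, 25, 10, 16, 7, 2, 25, 31, 39]. The pivot is placed at index 6. All elements to the left of the pivot are <= 25, and all elements to the right are > 25.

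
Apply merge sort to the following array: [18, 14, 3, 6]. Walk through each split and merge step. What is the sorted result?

Merge sort trace:

Split: [18, 14, 3, 6] -> [18, 14] and [3, 6]
  Split: [18, 14] -> [18] and [14]
  Merge: [18] + [14] -> [14, 18]
  Split: [3, 6] -> [3] and [6]
  Merge: [3] + [6] -> [3, 6]
Merge: [14, 18] + [3, 6] -> [3, 6, 14, 18]

Final sorted array: [3, 6, 14, 18]

The merge sort proceeds by recursively splitting the array and merging sorted halves.
After all merges, the sorted array is [3, 6, 14, 18].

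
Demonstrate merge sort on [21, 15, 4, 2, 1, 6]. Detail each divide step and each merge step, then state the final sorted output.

Merge sort trace:

Split: [21, 15, 4, 2, 1, 6] -> [21, 15, 4] and [2, 1, 6]
  Split: [21, 15, 4] -> [21] and [15, 4]
    Split: [15, 4] -> [15] and [4]
    Merge: [15] + [4] -> [4, 15]
  Merge: [21] + [4, 15] -> [4, 15, 21]
  Split: [2, 1, 6] -> [2] and [1, 6]
    Split: [1, 6] -> [1] and [6]
    Merge: [1] + [6] -> [1, 6]
  Merge: [2] + [1, 6] -> [1, 2, 6]
Merge: [4, 15, 21] + [1, 2, 6] -> [1, 2, 4, 6, 15, 21]

Final sorted array: [1, 2, 4, 6, 15, 21]

The merge sort proceeds by recursively splitting the array and merging sorted halves.
After all merges, the sorted array is [1, 2, 4, 6, 15, 21].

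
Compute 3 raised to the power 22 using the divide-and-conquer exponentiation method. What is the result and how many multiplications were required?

Computing 3^22 by squaring (build up from 3^1; each line after the first costs one multiplication):

3^1 = 3
3^2 = (3^1)^2 = 3^2 = 9
3^4 = (3^2)^2 = 9^2 = 81
3^5 = 3 * 3^4 = 3 * 81 = 243
3^10 = (3^5)^2 = 243^2 = 59049
3^11 = 3 * 3^10 = 3 * 59049 = 177147
3^22 = (3^11)^2 = 177147^2 = 31381059609

Result: 31381059609
Multiplications needed: 6 (6 lines after 3^1)

3^22 = 31381059609. Using exponentiation by squaring, this requires 6 multiplications. The key idea: if the exponent is even, square the half-power; if odd, multiply by the base once.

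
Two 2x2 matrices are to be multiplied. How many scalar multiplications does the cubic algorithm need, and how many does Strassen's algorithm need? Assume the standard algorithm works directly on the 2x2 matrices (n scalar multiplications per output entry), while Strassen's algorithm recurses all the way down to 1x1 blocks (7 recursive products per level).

Matrix multiplication for 2x2 matrices:

Standard algorithm: 2^3 = 8 multiplications
Strassen's algorithm: 7^(log2(2)) = 7^1 = 7 multiplications
Savings: 8 - 7 = 1 multiplications

Standard: 8 multiplications (2^3). Strassen: 7 multiplications (7^1). Strassen reduces 8 recursive multiplications to 7 at each level.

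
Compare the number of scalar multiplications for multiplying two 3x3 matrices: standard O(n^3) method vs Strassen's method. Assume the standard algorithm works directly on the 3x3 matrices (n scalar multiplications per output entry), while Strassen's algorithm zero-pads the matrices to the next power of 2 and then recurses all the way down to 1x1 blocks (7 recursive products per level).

Matrix multiplication for 3x3 matrices:

Strassen's algorithm requires power-of-2 dimensions. Pad 3x3 to 4x4 (next power of 2).

Standard algorithm: 3^3 = 27 multiplications
Strassen's algorithm: 7^(log2(4)) = 7^2 = 49 multiplications
Difference: 27 - 49 = -22 (Strassen uses MORE here due to padding overhead — for small or just-over-power-of-2 n, padding can outweigh the per-level savings)

Standard: 27 multiplications (3^3). Strassen: 49 multiplications (7^2, after padding to 4x4). Strassen reduces 8 recursive multiplications to 7 at each level.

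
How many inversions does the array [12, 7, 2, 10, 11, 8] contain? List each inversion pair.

Finding inversions in [12, 7, 2, 10, 11, 8]:

(0, 1): arr[0]=12 > arr[1]=7
(0, 2): arr[0]=12 > arr[2]=2
(0, 3): arr[0]=12 > arr[3]=10
(0, 4): arr[0]=12 > arr[4]=11
(0, 5): arr[0]=12 > arr[5]=8
(1, 2): arr[1]=7 > arr[2]=2
(3, 5): arr[3]=10 > arr[5]=8
(4, 5): arr[4]=11 > arr[5]=8

Total inversions: 8

The array has 8 inversion(s): (0,1), (0,2), (0,3), (0,4), (0,5), (1,2), (3,5), (4,5). Each pair (i,j) satisfies i < j and arr[i] > arr[j].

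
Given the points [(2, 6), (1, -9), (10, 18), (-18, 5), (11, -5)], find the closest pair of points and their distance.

Computing all pairwise distances among 5 points:

d((2, 6), (1, -9)) = 15.0333
d((2, 6), (10, 18)) = 14.4222
d((2, 6), (-18, 5)) = 20.025
d((2, 6), (11, -5)) = 14.2127
d((1, -9), (10, 18)) = 28.4605
d((1, -9), (-18, 5)) = 23.6008
d((1, -9), (11, -5)) = 10.7703 <-- minimum
d((10, 18), (-18, 5)) = 30.8707
d((10, 18), (11, -5)) = 23.0217
d((-18, 5), (11, -5)) = 30.6757

Closest pair: (1, -9) and (11, -5) with distance 10.7703

The closest pair is (1, -9) and (11, -5) with Euclidean distance 10.7703. For 5 points, brute-force pairwise comparison is shown above. For large n, the divide-and-conquer algorithm (sort by x, recurse on halves, check the dividing strip) achieves O(n log n).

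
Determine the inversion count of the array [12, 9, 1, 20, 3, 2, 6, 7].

Finding inversions in [12, 9, 1, 20, 3, 2, 6, 7]:

(0, 1): arr[0]=12 > arr[1]=9
(0, 2): arr[0]=12 > arr[2]=1
(0, 4): arr[0]=12 > arr[4]=3
(0, 5): arr[0]=12 > arr[5]=2
(0, 6): arr[0]=12 > arr[6]=6
(0, 7): arr[0]=12 > arr[7]=7
(1, 2): arr[1]=9 > arr[2]=1
(1, 4): arr[1]=9 > arr[4]=3
(1, 5): arr[1]=9 > arr[5]=2
(1, 6): arr[1]=9 > arr[6]=6
(1, 7): arr[1]=9 > arr[7]=7
(3, 4): arr[3]=20 > arr[4]=3
(3, 5): arr[3]=20 > arr[5]=2
(3, 6): arr[3]=20 > arr[6]=6
(3, 7): arr[3]=20 > arr[7]=7
(4, 5): arr[4]=3 > arr[5]=2

Total inversions: 16

The array has 16 inversion(s): (0,1), (0,2), (0,4), (0,5), (0,6), (0,7), (1,2), (1,4), (1,5), (1,6), (1,7), (3,4), (3,5), (3,6), (3,7), (4,5). Each pair (i,j) satisfies i < j and arr[i] > arr[j].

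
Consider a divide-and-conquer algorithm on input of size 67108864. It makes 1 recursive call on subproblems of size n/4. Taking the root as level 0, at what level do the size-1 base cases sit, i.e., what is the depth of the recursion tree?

For divide and conquer with division factor 4:

Problem sizes at each level:
Level 0: 67108864
Level 1: 16777216
Level 2: 4194304
Level 3: 1048576
Level 4: 262144
Level 5: 65536
Level 6: 16384
Level 7: 4096
Level 8: 1024
Level 9: 256
Level 10: 64
Level 11: 16
Level 12: 4
Level 13: 1

The root is level 0 and the size-1 base case is level 13 (the tree spans levels 0 through 13, i.e. 14 levels counting the root), so the depth is the number of divisions: log_4(67108864) = 13

The recursion tree depth is log_4(67108864) = 13. At each level, the problem size is divided by 4, so it takes 13 divisions to reduce to a base case of size 1. The algorithm makes 1 recursive call at each level.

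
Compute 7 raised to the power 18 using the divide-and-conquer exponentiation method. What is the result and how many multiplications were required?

Computing 7^18 by squaring (build up from 7^1; each line after the first costs one multiplication):

7^1 = 7
7^2 = (7^1)^2 = 7^2 = 49
7^4 = (7^2)^2 = 49^2 = 2401
7^8 = (7^4)^2 = 2401^2 = 5764801
7^9 = 7 * 7^8 = 7 * 5764801 = 40353607
7^18 = (7^9)^2 = 40353607^2 = 1628413597910449

Result: 1628413597910449
Multiplications needed: 5 (5 lines after 7^1)

7^18 = 1628413597910449. Using exponentiation by squaring, this requires 5 multiplications. The key idea: if the exponent is even, square the half-power; if odd, multiply by the base once.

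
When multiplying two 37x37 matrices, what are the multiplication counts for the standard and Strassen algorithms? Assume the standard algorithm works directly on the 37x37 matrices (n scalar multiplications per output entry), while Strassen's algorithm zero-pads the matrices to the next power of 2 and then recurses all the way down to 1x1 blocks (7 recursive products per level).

Matrix multiplication for 37x37 matrices:

Strassen's algorithm requires power-of-2 dimensions. Pad 37x37 to 64x64 (next power of 2).

Standard algorithm: 37^3 = 50653 multiplications
Strassen's algorithm: 7^(log2(64)) = 7^6 = 117649 multiplications
Difference: 50653 - 117649 = -66996 (Strassen uses MORE here due to padding overhead — for small or just-over-power-of-2 n, padding can outweigh the per-level savings)

Standard: 50653 multiplications (37^3). Strassen: 117649 multiplications (7^6, after padding to 64x64). Strassen reduces 8 recursive multiplications to 7 at each level.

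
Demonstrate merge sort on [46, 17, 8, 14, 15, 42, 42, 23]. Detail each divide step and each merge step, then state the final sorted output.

Merge sort trace:

Split: [46, 17, 8, 14, 15, 42, 42, 23] -> [46, 17, 8, 14] and [15, 42, 42, 23]
  Split: [46, 17, 8, 14] -> [46, 17] and [8, 14]
    Split: [46, 17] -> [46] and [17]
    Merge: [46] + [17] -> [17, 46]
    Split: [8, 14] -> [8] and [14]
    Merge: [8] + [14] -> [8, 14]
  Merge: [17, 46] + [8, 14] -> [8, 14, 17, 46]
  Split: [15, 42, 42, 23] -> [15, 42] and [42, 23]
    Split: [15, 42] -> [15] and [42]
    Merge: [15] + [42] -> [15, 42]
    Split: [42, 23] -> [42] and [23]
    Merge: [42] + [23] -> [23, 42]
  Merge: [15, 42] + [23, 42] -> [15, 23, 42, 42]
Merge: [8, 14, 17, 46] + [15, 23, 42, 42] -> [8, 14, 15, 17, 23, 42, 42, 46]

Final sorted array: [8, 14, 15, 17, 23, 42, 42, 46]

The merge sort proceeds by recursively splitting the array and merging sorted halves.
After all merges, the sorted array is [8, 14, 15, 17, 23, 42, 42, 46].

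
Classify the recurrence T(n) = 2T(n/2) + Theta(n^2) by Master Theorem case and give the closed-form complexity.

Master Theorem for T(n) = 2T(n/2) + O(n^2):

a = 2, b = 2, c = 2
log_b(a) = log_2(2) = 1.0000

Case 3: c = 2 > log_2(2) = 1.0000
T(n) = O(n^2) = O(n^2)

For T(n) = 2T(n/2) + O(n^2): log_2(2) = 1.0000. This is Case 3 of the Master Theorem (c > log_b(a), work dominated by root), giving O(n^2).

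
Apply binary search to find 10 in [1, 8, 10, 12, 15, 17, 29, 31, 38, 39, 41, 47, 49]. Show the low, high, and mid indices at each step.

Binary search for 10 in [1, 8, 10, 12, 15, 17, 29, 31, 38, 39, 41, 47, 49]:

lo=0, hi=12, mid=6, arr[mid]=29 -> 29 > 10, search left half
lo=0, hi=5, mid=2, arr[mid]=10 -> Found target at index 2!

Binary search finds 10 at index 2 after 2 comparisons. The search repeatedly halves the search space by comparing with the middle element.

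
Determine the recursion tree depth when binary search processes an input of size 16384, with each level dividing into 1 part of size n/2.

For divide and conquer with division factor 2:

Problem sizes at each level:
Level 0: 16384
Level 1: 8192
Level 2: 4096
Level 3: 2048
Level 4: 1024
Level 5: 512
Level 6: 256
Level 7: 128
Level 8: 64
Level 9: 32
Level 10: 16
Level 11: 8
Level 12: 4
Level 13: 2
Level 14: 1

The root is level 0 and the size-1 base case is level 14 (the tree spans levels 0 through 14, i.e. 15 levels counting the root), so the depth is the number of divisions: log_2(16384) = 14

The recursion tree depth is log_2(16384) = 14. At each level, the problem size is divided by 2, so it takes 14 divisions to reduce to a base case of size 1. The algorithm makes 1 recursive call at each level.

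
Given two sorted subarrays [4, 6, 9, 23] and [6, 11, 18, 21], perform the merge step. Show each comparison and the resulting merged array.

Merging process:

Compare 4 vs 6: take 4 from left. Merged: [4]
Compare 6 vs 6: take 6 from left. Merged: [4, 6]
Compare 9 vs 6: take 6 from right. Merged: [4, 6, 6]
Compare 9 vs 11: take 9 from left. Merged: [4, 6, 6, 9]
Compare 23 vs 11: take 11 from right. Merged: [4, 6, 6, 9, 11]
Compare 23 vs 18: take 18 from right. Merged: [4, 6, 6, 9, 11, 18]
Compare 23 vs 21: take 21 from right. Merged: [4, 6, 6, 9, 11, 18, 21]
Append remaining from left: [23]. Merged: [4, 6, 6, 9, 11, 18, 21, 23]

Final merged array: [4, 6, 6, 9, 11, 18, 21, 23]
Total comparisons: 7

The merged array is [4, 6, 6, 9, 11, 18, 21, 23], requiring 7 comparisons. The merge step runs in O(n) time where n is the total number of elements.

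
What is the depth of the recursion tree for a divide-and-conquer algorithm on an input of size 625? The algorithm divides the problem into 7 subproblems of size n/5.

For divide and conquer with division factor 5:

Problem sizes at each level:
Level 0: 625
Level 1: 125
Level 2: 25
Level 3: 5
Level 4: 1

The root is level 0 and the size-1 base case is level 4 (the tree spans levels 0 through 4, i.e. 5 levels counting the root), so the depth is the number of divisions: log_5(625) = 4

The recursion tree depth is log_5(625) = 4. At each level, the problem size is divided by 5, so it takes 4 divisions to reduce to a base case of size 1. The algorithm makes 7 recursive calls at each level.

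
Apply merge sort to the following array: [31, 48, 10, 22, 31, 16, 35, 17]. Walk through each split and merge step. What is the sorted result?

Merge sort trace:

Split: [31, 48, 10, 22, 31, 16, 35, 17] -> [31, 48, 10, 22] and [31, 16, 35, 17]
  Split: [31, 48, 10, 22] -> [31, 48] and [10, 22]
    Split: [31, 48] -> [31] and [48]
    Merge: [31] + [48] -> [31, 48]
    Split: [10, 22] -> [10] and [22]
    Merge: [10] + [22] -> [10, 22]
  Merge: [31, 48] + [10, 22] -> [10, 22, 31, 48]
  Split: [31, 16, 35, 17] -> [31, 16] and [35, 17]
    Split: [31, 16] -> [31] and [16]
    Merge: [31] + [16] -> [16, 31]
    Split: [35, 17] -> [35] and [17]
    Merge: [35] + [17] -> [17, 35]
  Merge: [16, 31] + [17, 35] -> [16, 17, 31, 35]
Merge: [10, 22, 31, 48] + [16, 17, 31, 35] -> [10, 16, 17, 22, 31, 31, 35, 48]

Final sorted array: [10, 16, 17, 22, 31, 31, 35, 48]

The merge sort proceeds by recursively splitting the array and merging sorted halves.
After all merges, the sorted array is [10, 16, 17, 22, 31, 31, 35, 48].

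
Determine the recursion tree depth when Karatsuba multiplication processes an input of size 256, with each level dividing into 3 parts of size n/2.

For divide and conquer with division factor 2:

Problem sizes at each level:
Level 0: 256
Level 1: 128
Level 2: 64
Level 3: 32
Level 4: 16
Level 5: 8
Level 6: 4
Level 7: 2
Level 8: 1

The root is level 0 and the size-1 base case is level 8 (the tree spans levels 0 through 8, i.e. 9 levels counting the root), so the depth is the number of divisions: log_2(256) = 8

The recursion tree depth is log_2(256) = 8. At each level, the problem size is divided by 2, so it takes 8 divisions to reduce to a base case of size 1. The algorithm makes 3 recursive calls at each level.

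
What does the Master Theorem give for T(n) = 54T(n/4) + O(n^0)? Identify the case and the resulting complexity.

Master Theorem for T(n) = 54T(n/4) + O(n^0):

a = 54, b = 4, c = 0
log_b(a) = log_4(54) = 2.8774

Case 1: c = 0 < log_4(54) = 2.8774
T(n) = O(n^(log_4 54))

For T(n) = 54T(n/4) + O(n^0): log_4(54) = 2.8774. This is Case 1 of the Master Theorem (c < log_b(a), work dominated by leaves), giving O(n^(log_4 54)).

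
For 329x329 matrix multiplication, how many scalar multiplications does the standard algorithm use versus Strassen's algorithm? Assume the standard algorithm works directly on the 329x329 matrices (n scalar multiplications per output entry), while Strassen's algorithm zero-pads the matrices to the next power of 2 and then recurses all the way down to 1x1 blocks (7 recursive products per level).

Matrix multiplication for 329x329 matrices:

Strassen's algorithm requires power-of-2 dimensions. Pad 329x329 to 512x512 (next power of 2).

Standard algorithm: 329^3 = 35611289 multiplications
Strassen's algorithm: 7^(log2(512)) = 7^9 = 40353607 multiplications
Difference: 35611289 - 40353607 = -4742318 (Strassen uses MORE here due to padding overhead — for small or just-over-power-of-2 n, padding can outweigh the per-level savings)

Standard: 35611289 multiplications (329^3). Strassen: 40353607 multiplications (7^9, after padding to 512x512). Strassen reduces 8 recursive multiplications to 7 at each level.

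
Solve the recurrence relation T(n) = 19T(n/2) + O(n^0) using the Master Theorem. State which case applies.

Master Theorem for T(n) = 19T(n/2) + O(n^0):

a = 19, b = 2, c = 0
log_b(a) = log_2(19) = 4.2479

Case 1: c = 0 < log_2(19) = 4.2479
T(n) = O(n^(log_2 19))

For T(n) = 19T(n/2) + O(n^0): log_2(19) = 4.2479. This is Case 1 of the Master Theorem (c < log_b(a), work dominated by leaves), giving O(n^(log_2 19)).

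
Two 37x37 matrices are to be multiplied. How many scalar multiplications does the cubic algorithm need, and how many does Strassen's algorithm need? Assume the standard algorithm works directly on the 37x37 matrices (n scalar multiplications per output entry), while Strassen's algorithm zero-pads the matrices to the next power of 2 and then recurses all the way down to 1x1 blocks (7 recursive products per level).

Matrix multiplication for 37x37 matrices:

Strassen's algorithm requires power-of-2 dimensions. Pad 37x37 to 64x64 (next power of 2).

Standard algorithm: 37^3 = 50653 multiplications
Strassen's algorithm: 7^(log2(64)) = 7^6 = 117649 multiplications
Difference: 50653 - 117649 = -66996 (Strassen uses MORE here due to padding overhead — for small or just-over-power-of-2 n, padding can outweigh the per-level savings)

Standard: 50653 multiplications (37^3). Strassen: 117649 multiplications (7^6, after padding to 64x64). Strassen reduces 8 recursive multiplications to 7 at each level.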